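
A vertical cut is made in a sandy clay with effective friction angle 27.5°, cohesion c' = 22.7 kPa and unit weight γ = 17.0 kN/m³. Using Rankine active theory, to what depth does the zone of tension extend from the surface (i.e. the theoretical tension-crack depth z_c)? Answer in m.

4.40 m

K_a = tan²(45° − 27.5°/2) = 0.3682; √K_a = 0.6068.
The active pressure is zero where K_a γ z = 2c√K_a, so z_c = 2c/(γ√K_a) = 2×22.7/(17.0×0.6068) = 4.401 m.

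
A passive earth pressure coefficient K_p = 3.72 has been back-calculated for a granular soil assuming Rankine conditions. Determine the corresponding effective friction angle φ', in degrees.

35.2°

K_p = (1+sin φ)/(1−sin φ) ⇒ sin φ = (K_p − 1)/(K_p + 1) = 0.5763.
φ = arcsin(0.5763) = 35.19°.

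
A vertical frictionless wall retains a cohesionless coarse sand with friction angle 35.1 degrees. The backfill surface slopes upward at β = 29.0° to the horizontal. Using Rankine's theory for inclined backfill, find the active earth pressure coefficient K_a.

0.418

K_a = cos β · (cos β − √(cos²β − cos²φ)) / (cos β + √(cos²β − cos²φ)).
cos β = 0.8746, cos φ = 0.8181, √(cos²β − cos²φ) = 0.3092.
K_a = 0.8746 × (0.8746 − 0.3092)/(0.8746 + 0.3092) = 0.4178.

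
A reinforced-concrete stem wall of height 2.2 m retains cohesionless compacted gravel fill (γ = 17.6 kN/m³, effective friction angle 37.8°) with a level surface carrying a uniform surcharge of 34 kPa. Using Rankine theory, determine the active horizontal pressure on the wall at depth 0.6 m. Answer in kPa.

10.7 kPa

K_a = (1 − sin φ)/(1 + sin φ) = 0.2400.
σ_v = γz + q = 17.6 × 0.6 + 34 = 44.56 kPa.
σ_h = K_a σ_v = 0.2400 × 44.56 = 10.69 kPa.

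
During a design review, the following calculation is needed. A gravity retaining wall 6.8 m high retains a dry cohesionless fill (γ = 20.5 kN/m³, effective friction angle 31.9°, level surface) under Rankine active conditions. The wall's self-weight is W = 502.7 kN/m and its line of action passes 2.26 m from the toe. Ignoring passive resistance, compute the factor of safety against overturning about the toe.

K_a = tan²(45° − 31.9°/2) = 0.3085.
P_a = ½K_aγH² = 0.5×0.3085×20.5×6.8² = 146.2 kN/m, acting at H/3 = 2.267 m above the base.
Overturning moment M_o = P_a × H/3 = 146.2 × 2.267 = 331.5.
Resisting moment M_r = W × 2.26 = 502.7 × 2.26 = 1136.
FS_overturning = M_r/M_o = 1136/331.5 = 3.428.

3.43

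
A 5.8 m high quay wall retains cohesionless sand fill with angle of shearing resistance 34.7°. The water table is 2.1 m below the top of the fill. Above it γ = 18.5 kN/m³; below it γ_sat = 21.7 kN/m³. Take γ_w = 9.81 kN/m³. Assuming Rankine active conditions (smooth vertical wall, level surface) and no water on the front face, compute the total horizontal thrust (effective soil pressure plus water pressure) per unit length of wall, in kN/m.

K_a = tan²(45° − φ/2) = 0.2745.
γ' = 21.7 − 9.81 = 11.89 kN/m³. Depth below WT = 3.7 m.
σ'_h at WT = K_a γ d_w = 10.66 kPa; at base = 10.66 + K_a γ' × 3.7 = 22.74 kPa.
P₁ (0–2.1 m) = ½×10.66×2.1 = 11.20. P₂ (2.1–5.8 m) = ½(10.66+22.74)×3.7 = 61.79.
P_w = ½ γ_w h₂² = 0.5×9.81×3.7² = 67.15. Total = 11.20+61.79+67.15 = 140.1 kN/m.

140 kN/m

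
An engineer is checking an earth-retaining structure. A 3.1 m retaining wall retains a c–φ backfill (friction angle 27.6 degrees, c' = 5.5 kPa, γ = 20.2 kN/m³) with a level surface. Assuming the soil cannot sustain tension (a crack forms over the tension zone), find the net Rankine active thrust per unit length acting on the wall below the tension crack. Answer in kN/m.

K_a = 0.3668; √K_a = 0.6056.
Tension-crack depth z_c = 2c/(γ√K_a) = 2×5.5/(20.2×0.6056) = 0.8992 m.
σ_a at base = K_a γ H − 2c√K_a = 0.3668×20.2×3.1 − 2×5.5×0.6056 = 16.31 kPa.
P_a = ½ × 16.31 × (H − z_c) = 0.5×16.31×2.201 = 17.94 kN/m.

17.9 kN/m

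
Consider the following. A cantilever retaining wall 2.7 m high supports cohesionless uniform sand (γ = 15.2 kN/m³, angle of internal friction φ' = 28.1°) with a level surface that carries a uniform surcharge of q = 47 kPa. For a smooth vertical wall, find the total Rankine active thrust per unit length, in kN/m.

65.6 kN/m

K_a = tan²(45° − φ/2) = 0.3596.
Soil triangle: ½ K_a γ H² = 0.5×0.3596×15.2×2.7² = 19.92 kN/m.
Surcharge rectangle: K_a q H = 0.3596×47×2.7 = 45.63 kN/m.
Total = 19.92 + 45.63 = 65.56 kN/m.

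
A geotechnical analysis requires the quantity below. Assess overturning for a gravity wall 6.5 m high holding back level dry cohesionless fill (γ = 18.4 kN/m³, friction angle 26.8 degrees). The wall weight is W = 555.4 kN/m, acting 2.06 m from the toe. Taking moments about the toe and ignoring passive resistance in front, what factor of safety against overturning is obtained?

K_a = tan²(45° − 26.8°/2) = 0.3785.
P_a = ½K_aγH² = 0.5×0.3785×18.4×6.5² = 147.1 kN/m, acting at H/3 = 2.167 m above the base.
Overturning moment M_o = P_a × H/3 = 147.1 × 2.167 = 318.7.
Resisting moment M_r = W × 2.06 = 555.4 × 2.06 = 1144.
FS_overturning = M_r/M_o = 1144/318.7 = 3.589.

3.59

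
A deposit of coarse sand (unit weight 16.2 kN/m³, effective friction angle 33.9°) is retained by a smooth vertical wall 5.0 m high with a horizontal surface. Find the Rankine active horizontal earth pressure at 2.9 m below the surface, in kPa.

K_a = (1 − sin φ)/(1 + sin φ) = 0.2839.
σ_h = K_a γ z = 0.2839 × 16.2 × 2.9 = 13.34 kPa.

13.3 kPa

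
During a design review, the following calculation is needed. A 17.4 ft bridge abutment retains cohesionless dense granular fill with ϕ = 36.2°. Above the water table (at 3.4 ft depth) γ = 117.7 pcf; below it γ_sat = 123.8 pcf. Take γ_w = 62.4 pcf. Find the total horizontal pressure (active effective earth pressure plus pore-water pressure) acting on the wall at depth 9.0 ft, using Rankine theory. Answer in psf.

541 psf

K_a = (1 − sin φ)/(1 + sin φ) = 0.2574.
γ' = 123.8 − 62.4 = 61.40 pcf.
Effective vertical stress at 9.0 ft: σ'_v = 117.7×3.4 + 61.40×5.60 = 744.0 psf.
σ'_h = K_a σ'_v = 0.2574 × 744.0 = 191.5 psf; u = γ_w × 5.60 = 349.4 psf.
Total σ_h = 191.5 + 349.4 = 540.9 psf.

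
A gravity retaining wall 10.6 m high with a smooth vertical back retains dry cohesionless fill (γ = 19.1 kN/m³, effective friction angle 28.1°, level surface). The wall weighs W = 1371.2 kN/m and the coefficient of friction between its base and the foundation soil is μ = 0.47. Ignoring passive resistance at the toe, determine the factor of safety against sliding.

K_a = tan²(45° − 28.1°/2) = 0.3596.
P_a = ½K_aγH² = 0.5×0.3596×19.1×10.6² = 385.9 kN/m, acting at H/3 = 3.533 m above the base.
FS_sliding = μW / P_a = 0.47×1371.2 / 385.9 = 1.670.

1.67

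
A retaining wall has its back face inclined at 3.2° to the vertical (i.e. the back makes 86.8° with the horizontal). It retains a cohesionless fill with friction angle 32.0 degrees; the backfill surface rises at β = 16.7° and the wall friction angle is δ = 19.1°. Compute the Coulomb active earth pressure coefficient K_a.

0.381

K_a = sin²(α+φ) / [sin²α · sin(α−δ) · (1 + √{sin(φ+δ)sin(φ−β) / (sin(α−δ)sin(α+β))})²].
With α = 86.8°, φ = 32.0°, δ = 19.1°, β = 16.7°: K_a = 0.3813.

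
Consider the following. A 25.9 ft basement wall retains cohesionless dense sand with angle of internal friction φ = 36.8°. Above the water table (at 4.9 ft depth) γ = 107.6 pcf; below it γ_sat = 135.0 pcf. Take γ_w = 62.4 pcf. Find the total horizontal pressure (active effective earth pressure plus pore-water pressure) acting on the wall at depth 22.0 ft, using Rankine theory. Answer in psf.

K_a = (1 − sin φ)/(1 + sin φ) = 0.2508.
γ' = 135.0 − 62.4 = 72.60 pcf.
Effective vertical stress at 22.0 ft: σ'_v = 107.6×4.9 + 72.60×17.1 = 1769 psf.
σ'_h = K_a σ'_v = 0.2508 × 1769 = 443.5 psf; u = γ_w × 17.1 = 1067 psf.
Total σ_h = 443.5 + 1067 = 1511 psf.

1510 psf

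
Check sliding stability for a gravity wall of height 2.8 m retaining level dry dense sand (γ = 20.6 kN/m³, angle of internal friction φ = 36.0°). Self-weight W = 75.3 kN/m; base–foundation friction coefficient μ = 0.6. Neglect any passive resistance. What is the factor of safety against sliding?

2.16

K_a = tan²(45° − 36.0°/2) = 0.2596.
P_a = ½K_aγH² = 0.5×0.2596×20.6×2.8² = 20.96 kN/m, acting at H/3 = 0.9333 m above the base.
FS_sliding = μW / P_a = 0.6×75.3 / 20.96 = 2.155.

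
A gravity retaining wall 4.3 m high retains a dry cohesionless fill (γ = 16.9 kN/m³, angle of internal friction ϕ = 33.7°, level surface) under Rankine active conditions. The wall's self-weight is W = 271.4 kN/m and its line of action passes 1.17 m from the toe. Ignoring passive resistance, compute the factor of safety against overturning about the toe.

4.95

K_a = tan²(45° − 33.7°/2) = 0.2863.
P_a = ½K_aγH² = 0.5×0.2863×16.9×4.3² = 44.73 kN/m, acting at H/3 = 1.433 m above the base.
Overturning moment M_o = P_a × H/3 = 44.73 × 1.433 = 64.12.
Resisting moment M_r = W × 1.17 = 271.4 × 1.17 = 317.5.
FS_overturning = M_r/M_o = 317.5/64.12 = 4.953.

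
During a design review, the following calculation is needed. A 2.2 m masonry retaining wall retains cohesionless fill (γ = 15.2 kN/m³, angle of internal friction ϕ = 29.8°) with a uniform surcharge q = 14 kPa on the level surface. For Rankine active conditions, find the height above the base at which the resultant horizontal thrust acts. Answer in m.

0.900 m

K_a = 0.3360.
Triangular part P₁ = ½K_aγH² = 12.36 at H/3 = 0.7333 m; rectangular part P₂ = K_a q H = 10.35 at H/2 = 1.100 m.
ȳ = (P₁·0.7333 + P₂·1.100)/(P₁+P₂) = 0.9004 m.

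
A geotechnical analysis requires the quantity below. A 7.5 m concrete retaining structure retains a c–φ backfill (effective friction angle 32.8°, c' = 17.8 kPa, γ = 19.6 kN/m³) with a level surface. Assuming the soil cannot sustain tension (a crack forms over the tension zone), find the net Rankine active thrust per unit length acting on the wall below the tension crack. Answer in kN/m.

K_a = 0.2973; √K_a = 0.5452.
Tension-crack depth z_c = 2c/(γ√K_a) = 2×17.8/(19.6×0.5452) = 3.331 m.
σ_a at base = K_a γ H − 2c√K_a = 0.2973×19.6×7.5 − 2×17.8×0.5452 = 24.29 kPa.
P_a = ½ × 24.29 × (H − z_c) = 0.5×24.29×4.169 = 50.62 kN/m.

50.6 kN/m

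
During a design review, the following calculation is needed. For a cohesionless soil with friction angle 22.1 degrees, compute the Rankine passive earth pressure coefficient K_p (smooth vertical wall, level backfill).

K_p = (1 + sin φ)/(1 − sin φ) = tan²(45° + 22.1°/2) = 2.206.

2.21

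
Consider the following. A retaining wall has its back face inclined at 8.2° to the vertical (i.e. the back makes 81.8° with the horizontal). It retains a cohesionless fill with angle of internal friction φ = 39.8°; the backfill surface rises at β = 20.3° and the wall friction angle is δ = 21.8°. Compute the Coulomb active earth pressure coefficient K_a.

K_a = sin²(α+φ) / [sin²α · sin(α−δ) · (1 + √{sin(φ+δ)sin(φ−β) / (sin(α−δ)sin(α+β))})²].
With α = 81.8°, φ = 39.8°, δ = 21.8°, β = 20.3°: K_a = 0.3387.

0.339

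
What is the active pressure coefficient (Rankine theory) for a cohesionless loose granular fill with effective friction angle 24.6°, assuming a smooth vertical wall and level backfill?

K_a = (1 − sin φ)/(1 + sin φ) = (1 − sin 24.6°)/(1 + sin 24.6°) = 0.4121.

0.412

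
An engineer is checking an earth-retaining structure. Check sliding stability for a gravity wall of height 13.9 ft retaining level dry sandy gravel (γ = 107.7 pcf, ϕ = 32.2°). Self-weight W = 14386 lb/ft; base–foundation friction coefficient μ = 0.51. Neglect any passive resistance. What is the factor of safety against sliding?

K_a = tan²(45° − 32.2°/2) = 0.3047.
P_a = ½K_aγH² = 0.5×0.3047×107.7×13.9² = 3171 lb/ft, acting at H/3 = 4.633 ft above the base.
FS_sliding = μW / P_a = 0.51×14386 / 3171 = 2.314.

2.31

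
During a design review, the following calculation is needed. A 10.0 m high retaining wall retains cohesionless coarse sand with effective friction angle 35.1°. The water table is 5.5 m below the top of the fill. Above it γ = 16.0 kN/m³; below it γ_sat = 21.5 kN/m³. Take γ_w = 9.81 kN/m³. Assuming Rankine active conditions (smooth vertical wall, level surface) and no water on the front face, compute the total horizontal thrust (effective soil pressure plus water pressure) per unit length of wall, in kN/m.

303 kN/m

K_a = tan²(45° − φ/2) = 0.2698.
γ' = 21.5 − 9.81 = 11.69 kN/m³. Depth below WT = 4.5 m.
σ'_h at WT = K_a γ d_w = 23.75 kPa; at base = 23.75 + K_a γ' × 4.5 = 37.94 kPa.
P₁ (0–5.5 m) = ½×23.75×5.5 = 65.30. P₂ (5.5–10.0 m) = ½(23.75+37.94)×4.5 = 138.8.
P_w = ½ γ_w h₂² = 0.5×9.81×4.5² = 99.33. Total = 65.30+138.8+99.33 = 303.4 kN/m.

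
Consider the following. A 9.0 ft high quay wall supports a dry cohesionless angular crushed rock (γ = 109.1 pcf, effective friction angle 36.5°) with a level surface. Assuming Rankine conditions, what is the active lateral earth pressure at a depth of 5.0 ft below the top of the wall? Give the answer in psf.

K_a = (1 − sin φ)/(1 + sin φ) = 0.2541.
σ_h = K_a γ z = 0.2541 × 109.1 × 5.0 = 138.6 psf.

139 psf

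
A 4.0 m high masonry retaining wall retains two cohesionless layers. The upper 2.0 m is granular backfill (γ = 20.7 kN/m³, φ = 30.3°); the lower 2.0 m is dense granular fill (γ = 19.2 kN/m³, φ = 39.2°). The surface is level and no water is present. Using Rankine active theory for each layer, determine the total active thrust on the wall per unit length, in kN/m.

41.0 kN/m

K_a1 = tan²(45°−30.3°/2) = 0.3293; K_a2 = tan²(45°−39.2°/2) = 0.2255.
Layer 1: σ at base = K_a1 γ₁ h₁ = 13.63 kPa; P₁ = ½×13.63×2.0 = 13.63.
Layer 2: σ_v at top = γ₁h₁ = 41.40; σ_h top = K_a2×41.40 = 9.334; σ_h base = K_a2×(41.40+19.2×2.0) = 17.99.
P₂ = ½(9.334+17.99)×2.0 = 27.33. Total P_a = 13.63+27.33 = 40.96 kN/m.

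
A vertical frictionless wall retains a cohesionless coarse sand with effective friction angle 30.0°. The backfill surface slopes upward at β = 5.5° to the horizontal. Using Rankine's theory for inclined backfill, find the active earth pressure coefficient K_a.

K_a = cos β · (cos β − √(cos²β − cos²φ)) / (cos β + √(cos²β − cos²φ)).
cos β = 0.9954, cos φ = 0.8660, √(cos²β − cos²φ) = 0.4907.
K_a = 0.9954 × (0.9954 − 0.4907)/(0.9954 + 0.4907) = 0.3380.

0.338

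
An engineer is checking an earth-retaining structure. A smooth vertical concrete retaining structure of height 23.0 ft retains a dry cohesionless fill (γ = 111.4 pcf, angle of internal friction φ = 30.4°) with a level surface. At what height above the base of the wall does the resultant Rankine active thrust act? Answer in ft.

K_a = 0.3280.
The pressure distribution is triangular, so the resultant acts at H/3 above the base = 23.0/3 = 7.667 ft.

7.67 ft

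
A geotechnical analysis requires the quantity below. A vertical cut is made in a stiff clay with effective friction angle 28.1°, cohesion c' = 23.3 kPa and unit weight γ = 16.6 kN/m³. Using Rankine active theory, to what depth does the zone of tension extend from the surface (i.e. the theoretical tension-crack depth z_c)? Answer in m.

4.68 m

K_a = tan²(45° − 28.1°/2) = 0.3596; √K_a = 0.5997.
The active pressure is zero where K_a γ z = 2c√K_a, so z_c = 2c/(γ√K_a) = 2×23.3/(16.6×0.5997) = 4.681 m.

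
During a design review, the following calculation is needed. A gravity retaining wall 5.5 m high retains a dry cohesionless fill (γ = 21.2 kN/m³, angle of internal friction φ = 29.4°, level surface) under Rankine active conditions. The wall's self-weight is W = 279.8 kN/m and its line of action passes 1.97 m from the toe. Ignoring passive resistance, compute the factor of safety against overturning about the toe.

K_a = tan²(45° − 29.4°/2) = 0.3415.
P_a = ½K_aγH² = 0.5×0.3415×21.2×5.5² = 109.5 kN/m, acting at H/3 = 1.833 m above the base.
Overturning moment M_o = P_a × H/3 = 109.5 × 1.833 = 200.7.
Resisting moment M_r = W × 1.97 = 279.8 × 1.97 = 551.2.
FS_overturning = M_r/M_o = 551.2/200.7 = 2.746.

2.75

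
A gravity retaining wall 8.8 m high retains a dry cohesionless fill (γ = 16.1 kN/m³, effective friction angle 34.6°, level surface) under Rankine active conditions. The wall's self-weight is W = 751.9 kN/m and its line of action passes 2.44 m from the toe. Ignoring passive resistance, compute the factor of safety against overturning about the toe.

K_a = tan²(45° − 34.6°/2) = 0.2756.
P_a = ½K_aγH² = 0.5×0.2756×16.1×8.8² = 171.8 kN/m, acting at H/3 = 2.933 m above the base.
Overturning moment M_o = P_a × H/3 = 171.8 × 2.933 = 504.0.
Resisting moment M_r = W × 2.44 = 751.9 × 2.44 = 1835.
FS_overturning = M_r/M_o = 1835/504.0 = 3.640.

3.64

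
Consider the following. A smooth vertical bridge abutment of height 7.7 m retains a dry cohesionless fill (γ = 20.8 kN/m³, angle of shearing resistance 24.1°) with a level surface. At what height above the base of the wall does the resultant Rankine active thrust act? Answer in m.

K_a = 0.4201.
The pressure distribution is triangular, so the resultant acts at H/3 above the base = 7.7/3 = 2.567 m.

2.57 m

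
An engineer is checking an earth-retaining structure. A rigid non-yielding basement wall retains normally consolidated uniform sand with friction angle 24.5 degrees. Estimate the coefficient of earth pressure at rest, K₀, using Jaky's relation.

0.585

K₀ = 1 − sin φ' = 1 − sin 24.5° = 0.5853.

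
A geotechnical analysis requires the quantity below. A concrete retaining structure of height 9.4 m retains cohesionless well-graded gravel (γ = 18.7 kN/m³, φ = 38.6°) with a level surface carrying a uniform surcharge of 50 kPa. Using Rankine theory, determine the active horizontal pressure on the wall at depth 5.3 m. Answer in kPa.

34.5 kPa

K_a = (1 − sin φ)/(1 + sin φ) = 0.2316.
σ_v = γz + q = 18.7 × 5.3 + 50 = 149.1 kPa.
σ_h = K_a σ_v = 0.2316 × 149.1 = 34.54 kPa.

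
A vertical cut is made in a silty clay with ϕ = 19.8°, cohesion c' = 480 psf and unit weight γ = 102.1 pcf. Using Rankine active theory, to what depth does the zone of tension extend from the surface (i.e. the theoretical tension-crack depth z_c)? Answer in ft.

13.4 ft

K_a = tan²(45° − 19.8°/2) = 0.4939; √K_a = 0.7028.
The active pressure is zero where K_a γ z = 2c√K_a, so z_c = 2c/(γ√K_a) = 2×480/(102.1×0.7028) = 13.38 ft.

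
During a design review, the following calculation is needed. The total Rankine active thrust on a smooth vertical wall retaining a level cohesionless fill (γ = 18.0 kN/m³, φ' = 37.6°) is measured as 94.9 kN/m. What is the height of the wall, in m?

6.60 m

K_a = 0.2421. P_a = ½ K_a γ H² ⇒ H = √(2P_a/(K_a γ)).
H = √(2×94.9/(0.2421×18.0)) = 6.599 m.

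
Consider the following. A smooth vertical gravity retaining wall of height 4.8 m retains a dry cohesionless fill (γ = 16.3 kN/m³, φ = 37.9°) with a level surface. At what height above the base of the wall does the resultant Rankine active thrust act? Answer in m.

1.60 m

K_a = 0.2389.
The pressure distribution is triangular, so the resultant acts at H/3 above the base = 4.8/3 = 1.600 m.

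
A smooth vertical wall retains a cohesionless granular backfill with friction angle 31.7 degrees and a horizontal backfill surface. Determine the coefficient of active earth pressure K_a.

K_a = (1 − sin φ)/(1 + sin φ) = (1 − sin 31.7°)/(1 + sin 31.7°) = 0.3111.

0.311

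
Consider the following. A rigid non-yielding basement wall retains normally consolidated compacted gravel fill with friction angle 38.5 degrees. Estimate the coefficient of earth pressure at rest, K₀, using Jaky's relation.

0.377

K₀ = 1 − sin φ' = 1 − sin 38.5° = 0.3775.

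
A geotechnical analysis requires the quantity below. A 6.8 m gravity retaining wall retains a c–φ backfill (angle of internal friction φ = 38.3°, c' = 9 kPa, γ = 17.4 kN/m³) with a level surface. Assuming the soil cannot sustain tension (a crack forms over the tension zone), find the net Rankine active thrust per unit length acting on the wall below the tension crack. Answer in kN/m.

44.4 kN/m

K_a = 0.2347; √K_a = 0.4845.
Tension-crack depth z_c = 2c/(γ√K_a) = 2×9/(17.4×0.4845) = 2.135 m.
σ_a at base = K_a γ H − 2c√K_a = 0.2347×17.4×6.8 − 2×9×0.4845 = 19.05 kPa.
P_a = ½ × 19.05 × (H − z_c) = 0.5×19.05×4.665 = 44.44 kN/m.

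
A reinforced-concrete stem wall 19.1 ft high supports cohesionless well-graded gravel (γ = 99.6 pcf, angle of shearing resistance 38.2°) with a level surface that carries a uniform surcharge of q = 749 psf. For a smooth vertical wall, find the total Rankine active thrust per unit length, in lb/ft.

7660 lb/ft

K_a = tan²(45° − φ/2) = 0.2358.
Soil triangle: ½ K_a γ H² = 0.5×0.2358×99.6×19.1² = 4284 lb/ft.
Surcharge rectangle: K_a q H = 0.2358×749×19.1 = 3373 lb/ft.
Total = 4284 + 3373 = 7657 lb/ft.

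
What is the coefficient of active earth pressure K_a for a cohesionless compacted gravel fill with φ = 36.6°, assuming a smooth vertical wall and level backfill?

0.253

K_a = (1 − sin φ)/(1 + sin φ) = (1 − sin 36.6°)/(1 + sin 36.6°) = 0.2530.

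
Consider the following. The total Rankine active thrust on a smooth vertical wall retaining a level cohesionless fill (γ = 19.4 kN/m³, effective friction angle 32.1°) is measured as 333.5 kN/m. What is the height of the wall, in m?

10.6 m

K_a = 0.3060. P_a = ½ K_a γ H² ⇒ H = √(2P_a/(K_a γ)).
H = √(2×333.5/(0.3060×19.4)) = 10.60 m.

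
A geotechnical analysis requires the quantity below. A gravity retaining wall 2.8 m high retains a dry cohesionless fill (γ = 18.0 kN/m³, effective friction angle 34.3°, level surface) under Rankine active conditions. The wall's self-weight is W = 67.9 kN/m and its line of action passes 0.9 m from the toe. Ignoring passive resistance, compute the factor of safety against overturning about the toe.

K_a = tan²(45° − 34.3°/2) = 0.2792.
P_a = ½K_aγH² = 0.5×0.2792×18.0×2.8² = 19.70 kN/m, acting at H/3 = 0.9333 m above the base.
Overturning moment M_o = P_a × H/3 = 19.70 × 0.9333 = 18.38.
Resisting moment M_r = W × 0.9 = 67.9 × 0.9 = 61.11.
FS_overturning = M_r/M_o = 61.11/18.38 = 3.324.

3.32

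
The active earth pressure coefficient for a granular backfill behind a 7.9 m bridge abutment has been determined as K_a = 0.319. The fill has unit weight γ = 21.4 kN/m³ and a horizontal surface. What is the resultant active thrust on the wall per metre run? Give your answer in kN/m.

P = ½ K_a γ H² = 0.5 × 0.319 × 21.4 × 7.9² = 213.0 kN/m.

213 kN/m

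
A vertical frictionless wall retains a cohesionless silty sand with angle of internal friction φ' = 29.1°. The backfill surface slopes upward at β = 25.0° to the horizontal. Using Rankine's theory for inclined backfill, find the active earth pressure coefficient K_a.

K_a = cos β · (cos β − √(cos²β − cos²φ)) / (cos β + √(cos²β − cos²φ)).
cos β = 0.9063, cos φ = 0.8738, √(cos²β − cos²φ) = 0.2407.
K_a = 0.9063 × (0.9063 − 0.2407)/(0.9063 + 0.2407) = 0.5260.

0.526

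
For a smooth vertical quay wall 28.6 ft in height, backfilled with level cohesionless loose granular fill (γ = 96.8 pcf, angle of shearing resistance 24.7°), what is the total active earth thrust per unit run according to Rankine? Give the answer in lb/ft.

16300 lb/ft

K_a = tan²(45° − φ/2) = 0.4106.
P_a = ½ K_a γ H² = 0.5 × 0.4106 × 96.8 × 28.6² = 16250 lb/ft.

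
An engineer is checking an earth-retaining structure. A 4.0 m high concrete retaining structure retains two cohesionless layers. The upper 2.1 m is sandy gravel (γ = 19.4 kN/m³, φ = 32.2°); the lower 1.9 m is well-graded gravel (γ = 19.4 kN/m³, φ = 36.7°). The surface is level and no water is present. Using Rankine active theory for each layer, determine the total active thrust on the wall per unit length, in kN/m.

K_a1 = tan²(45°−32.2°/2) = 0.3047; K_a2 = tan²(45°−36.7°/2) = 0.2519.
Layer 1: σ at base = K_a1 γ₁ h₁ = 12.41 kPa; P₁ = ½×12.41×2.1 = 13.04.
Layer 2: σ_v at top = γ₁h₁ = 40.74; σ_h top = K_a2×40.74 = 10.26; σ_h base = K_a2×(40.74+19.4×1.9) = 19.54.
P₂ = ½(10.26+19.54)×1.9 = 28.31. Total P_a = 13.04+28.31 = 41.35 kN/m.

41.4 kN/m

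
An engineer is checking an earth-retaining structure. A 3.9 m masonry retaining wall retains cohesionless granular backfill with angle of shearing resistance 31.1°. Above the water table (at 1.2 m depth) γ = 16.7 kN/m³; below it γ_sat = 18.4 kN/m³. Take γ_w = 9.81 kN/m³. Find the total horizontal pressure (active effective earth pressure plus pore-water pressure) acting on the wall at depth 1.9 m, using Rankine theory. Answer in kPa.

K_a = (1 − sin φ)/(1 + sin φ) = 0.3188.
γ' = 18.4 − 9.81 = 8.590 kN/m³.
Effective vertical stress at 1.9 m: σ'_v = 16.7×1.2 + 8.590×0.700 = 26.05 kPa.
σ'_h = K_a σ'_v = 0.3188 × 26.05 = 8.306 kPa; u = γ_w × 0.700 = 6.867 kPa.
Total σ_h = 8.306 + 6.867 = 15.17 kPa.

15.2 kPa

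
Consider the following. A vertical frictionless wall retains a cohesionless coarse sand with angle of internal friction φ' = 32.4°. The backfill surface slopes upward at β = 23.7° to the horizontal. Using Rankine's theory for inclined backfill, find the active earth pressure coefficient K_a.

K_a = cos β · (cos β − √(cos²β − cos²φ)) / (cos β + √(cos²β − cos²φ)).
cos β = 0.9157, cos φ = 0.8443, √(cos²β − cos²φ) = 0.3543.
K_a = 0.9157 × (0.9157 − 0.3543)/(0.9157 + 0.3543) = 0.4047.

0.405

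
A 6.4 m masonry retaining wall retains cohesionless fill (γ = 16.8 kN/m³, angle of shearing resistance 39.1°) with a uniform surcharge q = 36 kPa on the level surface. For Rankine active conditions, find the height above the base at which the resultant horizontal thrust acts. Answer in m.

K_a = 0.2265.
Triangular part P₁ = ½K_aγH² = 77.93 at H/3 = 2.133 m; rectangular part P₂ = K_a q H = 52.18 at H/2 = 3.200 m.
ȳ = (P₁·2.133 + P₂·3.200)/(P₁+P₂) = 2.561 m.

2.56 m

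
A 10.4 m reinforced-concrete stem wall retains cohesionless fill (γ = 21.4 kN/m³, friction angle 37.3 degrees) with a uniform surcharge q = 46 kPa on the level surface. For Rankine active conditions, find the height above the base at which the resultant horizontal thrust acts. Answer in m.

3.97 m

K_a = 0.2453.
Triangular part P₁ = ½K_aγH² = 283.9 at H/3 = 3.467 m; rectangular part P₂ = K_a q H = 117.4 at H/2 = 5.200 m.
ȳ = (P₁·3.467 + P₂·5.200)/(P₁+P₂) = 3.974 m.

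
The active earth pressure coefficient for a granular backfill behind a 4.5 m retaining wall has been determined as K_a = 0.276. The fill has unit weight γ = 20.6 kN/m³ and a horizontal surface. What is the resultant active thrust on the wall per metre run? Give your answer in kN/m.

57.6 kN/m

P = ½ K_a γ H² = 0.5 × 0.276 × 20.6 × 4.5² = 57.57 kN/m.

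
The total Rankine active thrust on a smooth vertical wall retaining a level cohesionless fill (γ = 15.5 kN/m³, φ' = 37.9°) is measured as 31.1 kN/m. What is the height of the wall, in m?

4.10 m

K_a = 0.2389. P_a = ½ K_a γ H² ⇒ H = √(2P_a/(K_a γ)).
H = √(2×31.1/(0.2389×15.5)) = 4.098 m.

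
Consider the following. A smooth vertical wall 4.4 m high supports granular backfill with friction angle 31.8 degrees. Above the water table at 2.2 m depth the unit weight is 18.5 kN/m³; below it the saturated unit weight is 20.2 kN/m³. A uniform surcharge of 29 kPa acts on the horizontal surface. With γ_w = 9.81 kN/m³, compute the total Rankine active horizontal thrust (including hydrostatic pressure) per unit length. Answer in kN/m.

113 kN/m

K_a = tan²(45° − φ/2) = 0.3098.
γ' = 20.2 − 9.81 = 10.39 kN/m³. h₂ = H − d_w = 2.2 m.
σ'_h: at surface K_a·q = 8.984; at WT K_a(q+γd_w) = 21.59; at base K_a(q+γd_w+γ'h₂) = 28.67 kPa.
P₁ = ½(8.984+21.59)×2.2 = 33.63; P₂ = ½(21.59+28.67)×2.2 = 55.29; P_w = ½γ_w h₂² = 23.74.
Total = 33.63+55.29+23.74 = 112.7 kN/m.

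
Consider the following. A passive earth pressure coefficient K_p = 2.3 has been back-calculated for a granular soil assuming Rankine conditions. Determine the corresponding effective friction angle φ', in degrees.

23.2°

K_p = (1+sin φ)/(1−sin φ) ⇒ sin φ = (K_p − 1)/(K_p + 1) = 0.3939.
φ = arcsin(0.3939) = 23.20°.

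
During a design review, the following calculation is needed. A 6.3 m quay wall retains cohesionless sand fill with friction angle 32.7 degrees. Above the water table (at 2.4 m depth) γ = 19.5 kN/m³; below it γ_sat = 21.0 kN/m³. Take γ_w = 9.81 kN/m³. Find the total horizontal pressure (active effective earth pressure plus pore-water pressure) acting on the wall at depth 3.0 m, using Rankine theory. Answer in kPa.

21.9 kPa

K_a = (1 − sin φ)/(1 + sin φ) = 0.2985.
γ' = 21.0 − 9.81 = 11.19 kN/m³.
Effective vertical stress at 3.0 m: σ'_v = 19.5×2.4 + 11.19×0.600 = 53.51 kPa.
σ'_h = K_a σ'_v = 0.2985 × 53.51 = 15.97 kPa; u = γ_w × 0.600 = 5.886 kPa.
Total σ_h = 15.97 + 5.886 = 21.86 kPa.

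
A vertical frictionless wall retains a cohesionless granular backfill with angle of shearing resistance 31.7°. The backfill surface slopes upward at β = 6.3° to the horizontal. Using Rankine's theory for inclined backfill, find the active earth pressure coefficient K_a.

0.316

K_a = cos β · (cos β − √(cos²β − cos²φ)) / (cos β + √(cos²β − cos²φ)).
cos β = 0.9940, cos φ = 0.8508, √(cos²β − cos²φ) = 0.5139.
K_a = 0.9940 × (0.9940 − 0.5139)/(0.9940 + 0.5139) = 0.3165.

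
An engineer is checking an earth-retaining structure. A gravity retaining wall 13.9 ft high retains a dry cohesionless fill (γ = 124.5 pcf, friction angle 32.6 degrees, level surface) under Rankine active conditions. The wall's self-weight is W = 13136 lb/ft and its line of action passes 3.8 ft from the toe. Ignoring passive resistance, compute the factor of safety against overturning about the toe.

K_a = tan²(45° − 32.6°/2) = 0.2997.
P_a = ½K_aγH² = 0.5×0.2997×124.5×13.9² = 3605 lb/ft, acting at H/3 = 4.633 ft above the base.
Overturning moment M_o = P_a × H/3 = 3605 × 4.633 = 16700.
Resisting moment M_r = W × 3.8 = 13136 × 3.8 = 49920.
FS_overturning = M_r/M_o = 49920/16700 = 2.988.

2.99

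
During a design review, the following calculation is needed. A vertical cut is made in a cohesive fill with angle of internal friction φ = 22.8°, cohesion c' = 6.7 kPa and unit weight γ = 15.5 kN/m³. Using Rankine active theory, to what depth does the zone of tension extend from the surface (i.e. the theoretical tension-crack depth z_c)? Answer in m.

K_a = tan²(45° − 22.8°/2) = 0.4414; √K_a = 0.6644.
The active pressure is zero where K_a γ z = 2c√K_a, so z_c = 2c/(γ√K_a) = 2×6.7/(15.5×0.6644) = 1.301 m.

1.30 m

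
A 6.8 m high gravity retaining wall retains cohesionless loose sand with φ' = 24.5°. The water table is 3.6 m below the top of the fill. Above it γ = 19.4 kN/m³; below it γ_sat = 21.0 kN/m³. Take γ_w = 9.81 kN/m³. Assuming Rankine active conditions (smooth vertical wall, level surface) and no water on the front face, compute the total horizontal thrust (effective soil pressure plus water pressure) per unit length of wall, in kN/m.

K_a = tan²(45° − φ/2) = 0.4137.
γ' = 21.0 − 9.81 = 11.19 kN/m³. Depth below WT = 3.2 m.
σ'_h at WT = K_a γ d_w = 28.90 kPa; at base = 28.90 + K_a γ' × 3.2 = 43.71 kPa.
P₁ (0–3.6 m) = ½×28.90×3.6 = 52.01. P₂ (3.6–6.8 m) = ½(28.90+43.71)×3.2 = 116.2.
P_w = ½ γ_w h₂² = 0.5×9.81×3.2² = 50.23. Total = 52.01+116.2+50.23 = 218.4 kN/m.

218 kN/m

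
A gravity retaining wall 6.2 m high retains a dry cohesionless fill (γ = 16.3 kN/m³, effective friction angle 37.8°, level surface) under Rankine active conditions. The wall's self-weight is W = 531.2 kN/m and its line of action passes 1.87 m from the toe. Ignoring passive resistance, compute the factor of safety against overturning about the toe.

K_a = tan²(45° − 37.8°/2) = 0.2400.
P_a = ½K_aγH² = 0.5×0.2400×16.3×6.2² = 75.19 kN/m, acting at H/3 = 2.067 m above the base.
Overturning moment M_o = P_a × H/3 = 75.19 × 2.067 = 155.4.
Resisting moment M_r = W × 1.87 = 531.2 × 1.87 = 993.3.
FS_overturning = M_r/M_o = 993.3/155.4 = 6.393.

6.39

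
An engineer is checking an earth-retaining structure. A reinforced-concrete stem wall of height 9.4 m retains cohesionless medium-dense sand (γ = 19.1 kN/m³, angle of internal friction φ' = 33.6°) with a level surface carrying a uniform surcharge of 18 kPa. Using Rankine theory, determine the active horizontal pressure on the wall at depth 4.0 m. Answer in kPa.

K_a = (1 − sin φ)/(1 + sin φ) = 0.2875.
σ_v = γz + q = 19.1 × 4.0 + 18 = 94.40 kPa.
σ_h = K_a σ_v = 0.2875 × 94.40 = 27.14 kPa.

27.1 kPa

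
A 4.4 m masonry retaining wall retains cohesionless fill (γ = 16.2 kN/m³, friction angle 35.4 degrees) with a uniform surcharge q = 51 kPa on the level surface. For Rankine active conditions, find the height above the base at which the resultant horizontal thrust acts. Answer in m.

1.90 m

K_a = 0.2664.
Triangular part P₁ = ½K_aγH² = 41.78 at H/3 = 1.467 m; rectangular part P₂ = K_a q H = 59.78 at H/2 = 2.200 m.
ȳ = (P₁·1.467 + P₂·2.200)/(P₁+P₂) = 1.898 m.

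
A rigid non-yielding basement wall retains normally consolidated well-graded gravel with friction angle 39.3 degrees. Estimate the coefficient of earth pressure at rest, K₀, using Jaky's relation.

K₀ = 1 − sin φ' = 1 − sin 39.3° = 0.3666.

0.367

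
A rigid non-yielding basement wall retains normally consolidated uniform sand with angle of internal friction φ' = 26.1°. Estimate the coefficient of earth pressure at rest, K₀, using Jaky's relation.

0.560

K₀ = 1 − sin φ' = 1 − sin 26.1° = 0.5601.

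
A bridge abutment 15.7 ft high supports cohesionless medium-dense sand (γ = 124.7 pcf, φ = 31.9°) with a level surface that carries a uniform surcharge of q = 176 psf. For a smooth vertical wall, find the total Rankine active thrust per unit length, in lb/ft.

5590 lb/ft

K_a = tan²(45° − φ/2) = 0.3085.
Soil triangle: ½ K_a γ H² = 0.5×0.3085×124.7×15.7² = 4742 lb/ft.
Surcharge rectangle: K_a q H = 0.3085×176×15.7 = 852.5 lb/ft.
Total = 4742 + 852.5 = 5594 lb/ft.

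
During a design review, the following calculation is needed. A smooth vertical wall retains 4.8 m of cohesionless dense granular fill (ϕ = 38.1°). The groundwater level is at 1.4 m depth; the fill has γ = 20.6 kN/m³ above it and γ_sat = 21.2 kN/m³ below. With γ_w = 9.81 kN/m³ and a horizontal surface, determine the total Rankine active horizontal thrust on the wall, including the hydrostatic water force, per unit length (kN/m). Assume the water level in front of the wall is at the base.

100 kN/m

K_a = tan²(45° − φ/2) = 0.2368.
γ' = 21.2 − 9.81 = 11.39 kN/m³. Depth below WT = 3.4 m.
σ'_h at WT = K_a γ d_w = 6.830 kPa; at base = 6.830 + K_a γ' × 3.4 = 16.00 kPa.
P₁ (0–1.4 m) = ½×6.830×1.4 = 4.781. P₂ (1.4–4.8 m) = ½(6.830+16.00)×3.4 = 38.81.
P_w = ½ γ_w h₂² = 0.5×9.81×3.4² = 56.70. Total = 4.781+38.81+56.70 = 100.3 kN/m.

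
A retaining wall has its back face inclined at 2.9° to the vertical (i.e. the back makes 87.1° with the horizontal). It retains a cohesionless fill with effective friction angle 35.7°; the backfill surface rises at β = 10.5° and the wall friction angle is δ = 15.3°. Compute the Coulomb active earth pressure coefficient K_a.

0.294

K_a = sin²(α+φ) / [sin²α · sin(α−δ) · (1 + √{sin(φ+δ)sin(φ−β) / (sin(α−δ)sin(α+β))})²].
With α = 87.1°, φ = 35.7°, δ = 15.3°, β = 10.5°: K_a = 0.2939.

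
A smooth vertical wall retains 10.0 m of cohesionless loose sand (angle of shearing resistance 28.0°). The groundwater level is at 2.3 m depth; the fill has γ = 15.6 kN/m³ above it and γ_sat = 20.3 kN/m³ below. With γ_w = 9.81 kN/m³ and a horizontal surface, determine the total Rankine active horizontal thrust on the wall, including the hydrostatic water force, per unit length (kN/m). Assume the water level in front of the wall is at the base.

K_a = tan²(45° − φ/2) = 0.3610.
γ' = 20.3 − 9.81 = 10.49 kN/m³. Depth below WT = 7.7 m.
σ'_h at WT = K_a γ d_w = 12.95 kPa; at base = 12.95 + K_a γ' × 7.7 = 42.12 kPa.
P₁ (0–2.3 m) = ½×12.95×2.3 = 14.90. P₂ (2.3–10.0 m) = ½(12.95+42.12)×7.7 = 212.0.
P_w = ½ γ_w h₂² = 0.5×9.81×7.7² = 290.8. Total = 14.90+212.0+290.8 = 517.7 kN/m.

518 kN/m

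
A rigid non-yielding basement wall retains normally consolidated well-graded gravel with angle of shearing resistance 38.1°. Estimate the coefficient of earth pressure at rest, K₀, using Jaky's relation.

K₀ = 1 − sin φ' = 1 − sin 38.1° = 0.3830.

0.383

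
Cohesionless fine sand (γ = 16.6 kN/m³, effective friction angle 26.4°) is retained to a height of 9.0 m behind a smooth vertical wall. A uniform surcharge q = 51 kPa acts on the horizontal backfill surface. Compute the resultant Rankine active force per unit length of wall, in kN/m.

435 kN/m

K_a = tan²(45° − φ/2) = 0.3844.
Soil triangle: ½ K_a γ H² = 0.5×0.3844×16.6×9.0² = 258.5 kN/m.
Surcharge rectangle: K_a q H = 0.3844×51×9.0 = 176.5 kN/m.
Total = 258.5 + 176.5 = 434.9 kN/m.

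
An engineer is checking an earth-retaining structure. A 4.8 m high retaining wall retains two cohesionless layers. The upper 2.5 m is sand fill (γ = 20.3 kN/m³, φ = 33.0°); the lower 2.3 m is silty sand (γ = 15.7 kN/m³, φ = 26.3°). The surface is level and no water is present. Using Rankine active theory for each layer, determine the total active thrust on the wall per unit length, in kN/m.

79.8 kN/m

K_a1 = tan²(45°−33.0°/2) = 0.2948; K_a2 = tan²(45°−26.3°/2) = 0.3859.
Layer 1: σ at base = K_a1 γ₁ h₁ = 14.96 kPa; P₁ = ½×14.96×2.5 = 18.70.
Layer 2: σ_v at top = γ₁h₁ = 50.75; σ_h top = K_a2×50.75 = 19.59; σ_h base = K_a2×(50.75+15.7×2.3) = 33.52.
P₂ = ½(19.59+33.52)×2.3 = 61.07. Total P_a = 18.70+61.07 = 79.78 kN/m.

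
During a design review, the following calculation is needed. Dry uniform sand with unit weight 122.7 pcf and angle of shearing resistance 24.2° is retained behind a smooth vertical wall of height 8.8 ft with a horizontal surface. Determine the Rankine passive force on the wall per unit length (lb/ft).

K_p = tan²(45° + φ/2) = 2.389.
P_p = ½ K_p γ H² = 0.5 × 2.389 × 122.7 × 8.8² = 11350 lb/ft.

11400 lb/ft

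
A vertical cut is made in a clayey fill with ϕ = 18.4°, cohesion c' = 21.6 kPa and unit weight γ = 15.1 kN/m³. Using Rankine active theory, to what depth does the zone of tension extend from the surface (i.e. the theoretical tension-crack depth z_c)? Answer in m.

3.97 m

K_a = tan²(45° − 18.4°/2) = 0.5202; √K_a = 0.7212.
The active pressure is zero where K_a γ z = 2c√K_a, so z_c = 2c/(γ√K_a) = 2×21.6/(15.1×0.7212) = 3.967 m.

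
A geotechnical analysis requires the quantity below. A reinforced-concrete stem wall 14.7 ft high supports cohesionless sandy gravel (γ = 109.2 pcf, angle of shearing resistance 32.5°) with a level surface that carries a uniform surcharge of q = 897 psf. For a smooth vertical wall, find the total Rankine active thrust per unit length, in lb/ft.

K_a = tan²(45° − φ/2) = 0.3010.
Soil triangle: ½ K_a γ H² = 0.5×0.3010×109.2×14.7² = 3551 lb/ft.
Surcharge rectangle: K_a q H = 0.3010×897×14.7 = 3969 lb/ft.
Total = 3551 + 3969 = 7520 lb/ft.

7520 lb/ft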